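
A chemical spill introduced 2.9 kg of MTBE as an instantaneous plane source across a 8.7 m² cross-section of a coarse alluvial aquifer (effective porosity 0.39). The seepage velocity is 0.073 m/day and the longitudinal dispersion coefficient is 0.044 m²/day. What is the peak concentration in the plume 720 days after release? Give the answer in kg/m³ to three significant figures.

0.0428 kg/m³

The peak of an instantaneous 1D plume sits at x = vt; there the Gaussian factor is 1 and C_max = M/(n_e·A·√(4πDt)), where n_e·A is the pore area the mass is dissolved in.
√(4πDt) = √(4π × 0.044 × 720) = 19.95 m, so C_max = 2.9/(0.39 × 8.7 × 19.95) = 0.0428 kg/m³.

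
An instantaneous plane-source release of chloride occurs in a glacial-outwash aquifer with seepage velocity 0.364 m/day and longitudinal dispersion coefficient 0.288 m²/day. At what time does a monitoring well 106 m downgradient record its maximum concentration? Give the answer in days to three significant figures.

289 days

For the 1D instantaneous-source solution, setting ∂C/∂t = 0 at fixed x gives v²t² + 2Dt − x² = 0, so t = (√(D² + v²x²) − D)/v².
√(D² + v²x²) = √(0.288² + 0.364² × 106²) = 38.59; v² = 0.132496.
t = (38.59 − 0.288)/0.132496 = 289 days (vs. the pure-advection estimate x/v = 291 d).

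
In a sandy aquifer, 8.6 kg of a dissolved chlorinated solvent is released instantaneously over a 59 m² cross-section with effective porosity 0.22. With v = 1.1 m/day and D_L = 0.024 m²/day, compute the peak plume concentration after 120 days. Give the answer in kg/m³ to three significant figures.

0.110 kg/m³

The peak of an instantaneous 1D plume sits at x = vt; there the Gaussian factor is 1 and C_max = M/(n_e·A·√(4πDt)), where n_e·A is the pore area the mass is dissolved in.
√(4πDt) = √(4π × 0.024 × 120) = 6.016 m, so C_max = 8.6/(0.22 × 59 × 6.016) = 0.110 kg/m³.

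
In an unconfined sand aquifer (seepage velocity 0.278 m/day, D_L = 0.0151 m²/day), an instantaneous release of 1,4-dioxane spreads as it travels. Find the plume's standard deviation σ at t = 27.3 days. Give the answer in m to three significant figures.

0.908 m

Dispersive spreading gives a Gaussian with σ² = 2Dt; advection only shifts the center.
σ = √(2 × 0.0151 × 27.3) = 0.908 m.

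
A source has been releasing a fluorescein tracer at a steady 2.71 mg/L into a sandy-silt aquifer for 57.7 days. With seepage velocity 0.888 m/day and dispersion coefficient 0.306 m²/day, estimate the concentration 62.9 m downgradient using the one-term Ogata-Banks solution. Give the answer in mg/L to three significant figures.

For a continuous step input, C/C₀ ≈ ½·erfc((x−vt)/(2√(Dt))).
vt = 0.888 × 57.7 = 51.2376 m and 2√(Dt) = 2√(0.306 × 57.7) = 8.404 m.
Argument (x−vt)/(2√(Dt)) = (62.9 − 51.2376)/8.404 = 1.388; ½·erfc(1.388) = 0.02483.
C = 2.71 × 0.02483 = 0.0673 mg/L.

0.0673 mg/L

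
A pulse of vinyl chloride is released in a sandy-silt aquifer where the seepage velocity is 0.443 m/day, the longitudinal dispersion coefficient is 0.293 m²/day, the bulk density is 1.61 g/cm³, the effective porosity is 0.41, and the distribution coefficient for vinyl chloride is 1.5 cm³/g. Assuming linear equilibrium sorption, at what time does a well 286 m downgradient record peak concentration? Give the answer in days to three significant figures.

4440 days

Retardation factor R = 1 + ρ_b·K_d/n = 1 + 1.61 × 1.5/0.41 = 6.890.
Sorption retards both mechanisms: v_R = v/R = 0.06430 m/day, D_R = D/R = 0.04253 m²/day.
Peak time from v_R²t² + 2D_R t − x² = 0: t = (√(D_R² + v_R²x²) − D_R)/v_R².
√(D_R² + v_R²x²) = √(0.04253² + 0.06430² × 286²) = 18.39; v_R² = 0.004134.
t = (18.39 − 0.04253)/0.004134 = 4440 days.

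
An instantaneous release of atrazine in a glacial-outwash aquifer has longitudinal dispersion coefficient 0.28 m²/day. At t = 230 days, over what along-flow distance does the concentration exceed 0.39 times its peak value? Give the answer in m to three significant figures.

31.1 m

The plume is Gaussian with σ = √(2Dt) = √(2 × 0.28 × 230) = 11.35 m.
C/C_peak = exp(−Δx²/(2σ²)) = 0.39 ⇒ Δx = σ·√(−2 ln 0.39) = 11.35 × 1.372 = 15.57 m.
Width = 2Δx = 31.1 m.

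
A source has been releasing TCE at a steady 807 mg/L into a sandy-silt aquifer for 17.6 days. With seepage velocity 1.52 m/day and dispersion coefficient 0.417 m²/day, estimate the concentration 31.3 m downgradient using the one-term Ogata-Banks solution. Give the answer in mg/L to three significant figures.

For a continuous step input, C/C₀ ≈ ½·erfc((x−vt)/(2√(Dt))).
vt = 1.52 × 17.6 = 26.752 m and 2√(Dt) = 2√(0.417 × 17.6) = 5.418 m.
Argument (x−vt)/(2√(Dt)) = (31.3 − 26.752)/5.418 = 0.8394; ½·erfc(0.8394) = 0.1176.
C = 807 × 0.1176 = 94.9 mg/L.

94.9 mg/L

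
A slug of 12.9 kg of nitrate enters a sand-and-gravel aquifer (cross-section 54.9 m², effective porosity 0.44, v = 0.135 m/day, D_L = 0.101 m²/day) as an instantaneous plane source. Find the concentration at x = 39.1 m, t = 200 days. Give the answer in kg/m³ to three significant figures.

For an instantaneous plane source, C(x,t) = M/(n_e·A·√(4πDt)) · exp(−(x−vt)²/(4Dt)), with n_e·A the pore (flow) area.
Plume center vt = 0.135 × 200 = 27 m, so the well at 39.1 m is 12.1 m downgradient of the peak.
√(4πDt) = 15.93 m, giving peak height M/(n_e·A·√(4πDt)) = 12.9/(0.44 × 54.9 × 15.93) = 0.03352 kg/m³.
(x−vt)²/(4Dt) = (12.1)²/(4 × 0.101 × 200) = 1.812; exp(−1.812) = 0.1633.
C = 0.03352 × 0.1633 = 0.00547 kg/m³.

0.00547 kg/m³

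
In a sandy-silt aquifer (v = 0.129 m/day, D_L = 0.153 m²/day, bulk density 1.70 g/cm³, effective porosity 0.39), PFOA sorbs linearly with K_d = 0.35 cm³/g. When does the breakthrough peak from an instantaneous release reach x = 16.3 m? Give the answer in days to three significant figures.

297 days

Retardation factor R = 1 + ρ_b·K_d/n = 1 + 1.70 × 0.35/0.39 = 2.526.
Sorption retards both mechanisms: v_R = v/R = 0.05107 m/day, D_R = D/R = 0.06057 m²/day.
Peak time from v_R²t² + 2D_R t − x² = 0: t = (√(D_R² + v_R²x²) − D_R)/v_R².
√(D_R² + v_R²x²) = √(0.06057² + 0.05107² × 16.3²) = 0.8346; v_R² = 0.002608.
t = (0.8346 − 0.06057)/0.002608 = 297 days.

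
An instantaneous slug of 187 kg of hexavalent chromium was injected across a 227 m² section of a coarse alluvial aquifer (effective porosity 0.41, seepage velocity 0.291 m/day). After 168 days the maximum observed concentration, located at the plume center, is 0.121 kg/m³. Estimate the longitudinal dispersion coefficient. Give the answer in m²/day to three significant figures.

At the plume center C_max = M/(n_e·A·√(4πDt)), so D = M²/(4πt·(n_e·A·C_max)²).
n_e·A·C_max = 0.41 × 227 × 0.121 = 11.26 kg/m.
D = 187²/(4π × 168 × 11.26²) = 0.131 m²/day.

0.131 m²/day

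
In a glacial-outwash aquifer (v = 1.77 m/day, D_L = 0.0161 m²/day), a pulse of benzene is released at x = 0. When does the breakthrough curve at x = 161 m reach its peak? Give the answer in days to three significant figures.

91.0 days

For the 1D instantaneous-source solution, setting ∂C/∂t = 0 at fixed x gives v²t² + 2Dt − x² = 0, so t = (√(D² + v²x²) − D)/v².
√(D² + v²x²) = √(0.0161² + 1.77² × 161²) = 285.0; v² = 3.1329.
t = (285.0 − 0.0161)/3.1329 = 91.0 days (vs. the pure-advection estimate x/v = 91.0 d).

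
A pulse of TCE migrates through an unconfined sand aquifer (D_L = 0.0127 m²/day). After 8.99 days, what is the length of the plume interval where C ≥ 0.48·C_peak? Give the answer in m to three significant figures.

The plume is Gaussian with σ = √(2Dt) = √(2 × 0.0127 × 8.99) = 0.4779 m.
C/C_peak = exp(−Δx²/(2σ²)) = 0.48 ⇒ Δx = σ·√(−2 ln 0.48) = 0.4779 × 1.212 = 0.5792 m.
Width = 2Δx = 1.16 m.

1.16 m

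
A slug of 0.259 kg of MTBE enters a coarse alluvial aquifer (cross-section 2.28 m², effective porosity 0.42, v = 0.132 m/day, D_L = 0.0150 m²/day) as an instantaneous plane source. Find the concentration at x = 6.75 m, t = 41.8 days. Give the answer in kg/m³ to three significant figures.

0.0526 kg/m³

For an instantaneous plane source, C(x,t) = M/(n_e·A·√(4πDt)) · exp(−(x−vt)²/(4Dt)), with n_e·A the pore (flow) area.
Plume center vt = 0.132 × 41.8 = 5.5176 m, so the well at 6.75 m is 1.2324 m downgradient of the peak.
√(4πDt) = 2.807 m, giving peak height M/(n_e·A·√(4πDt)) = 0.259/(0.42 × 2.28 × 2.807) = 0.09635 kg/m³.
(x−vt)²/(4Dt) = (1.2324)²/(4 × 0.0150 × 41.8) = 0.6056; exp(−0.6056) = 0.5457.
C = 0.09635 × 0.5457 = 0.0526 kg/m³.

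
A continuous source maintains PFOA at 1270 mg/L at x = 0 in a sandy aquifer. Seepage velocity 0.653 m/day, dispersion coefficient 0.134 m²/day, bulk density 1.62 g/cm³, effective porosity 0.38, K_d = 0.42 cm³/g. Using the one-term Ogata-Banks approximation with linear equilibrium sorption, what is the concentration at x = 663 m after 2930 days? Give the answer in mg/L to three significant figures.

1160 mg/L

Retardation factor R = 1 + ρ_b·K_d/n = 1 + 1.62 × 0.42/0.38 = 2.791.
Sorption retards both mechanisms: v_R = v/R = 0.2340 m/day, D_R = D/R = 0.04801 m²/day.
v_R·t = 0.2340 × 2930 = 685.62 m; 2√(D_R t) = 23.72 m; argument = (663 − 685.62)/23.72 = -0.9536.
C = C₀ × ½·erfc(-0.9536) = 1270 × 0.9113 = 1160 mg/L.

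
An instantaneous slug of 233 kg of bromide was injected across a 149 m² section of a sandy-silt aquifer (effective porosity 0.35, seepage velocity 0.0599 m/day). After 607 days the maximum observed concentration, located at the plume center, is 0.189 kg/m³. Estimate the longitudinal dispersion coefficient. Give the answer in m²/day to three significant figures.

At the plume center C_max = M/(n_e·A·√(4πDt)), so D = M²/(4πt·(n_e·A·C_max)²).
n_e·A·C_max = 0.35 × 149 × 0.189 = 9.856 kg/m.
D = 233²/(4π × 607 × 9.856²) = 0.0733 m²/day.

0.0733 m²/day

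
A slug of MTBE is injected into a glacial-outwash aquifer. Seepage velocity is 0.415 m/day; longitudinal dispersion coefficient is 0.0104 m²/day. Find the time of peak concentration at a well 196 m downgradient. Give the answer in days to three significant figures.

472 days

For the 1D instantaneous-source solution, setting ∂C/∂t = 0 at fixed x gives v²t² + 2Dt − x² = 0, so t = (√(D² + v²x²) − D)/v².
√(D² + v²x²) = √(0.0104² + 0.415² × 196²) = 81.34; v² = 0.172225.
t = (81.34 − 0.0104)/0.172225 = 472 days (vs. the pure-advection estimate x/v = 472 d).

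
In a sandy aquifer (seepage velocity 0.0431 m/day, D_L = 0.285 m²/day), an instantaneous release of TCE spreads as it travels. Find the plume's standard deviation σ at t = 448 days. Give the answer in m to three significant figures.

16.0 m

Dispersive spreading gives a Gaussian with σ² = 2Dt; advection only shifts the center.
σ = √(2 × 0.285 × 448) = 16.0 m.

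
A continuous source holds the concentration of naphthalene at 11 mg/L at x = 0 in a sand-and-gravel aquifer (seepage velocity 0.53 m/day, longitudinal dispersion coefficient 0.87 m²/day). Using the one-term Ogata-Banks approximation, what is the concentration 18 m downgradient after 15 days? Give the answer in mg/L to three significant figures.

0.270 mg/L

For a continuous step input, C/C₀ ≈ ½·erfc((x−vt)/(2√(Dt))).
vt = 0.53 × 15 = 7.95 m and 2√(Dt) = 2√(0.87 × 15) = 7.225 m.
Argument (x−vt)/(2√(Dt)) = (18 − 7.95)/7.225 = 1.391; ½·erfc(1.391) = 0.02458.
C = 11 × 0.02458 = 0.270 mg/L.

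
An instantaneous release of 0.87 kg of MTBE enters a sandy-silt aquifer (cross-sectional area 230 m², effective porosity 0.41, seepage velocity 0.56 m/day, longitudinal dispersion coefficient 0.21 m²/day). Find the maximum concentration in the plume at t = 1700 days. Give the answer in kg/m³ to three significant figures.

0.000138 kg/m³

The peak of an instantaneous 1D plume sits at x = vt; there the Gaussian factor is 1 and C_max = M/(n_e·A·√(4πDt)), where n_e·A is the pore area the mass is dissolved in.
√(4πDt) = √(4π × 0.21 × 1700) = 66.98 m, so C_max = 0.87/(0.41 × 230 × 66.98) = 0.000138 kg/m³.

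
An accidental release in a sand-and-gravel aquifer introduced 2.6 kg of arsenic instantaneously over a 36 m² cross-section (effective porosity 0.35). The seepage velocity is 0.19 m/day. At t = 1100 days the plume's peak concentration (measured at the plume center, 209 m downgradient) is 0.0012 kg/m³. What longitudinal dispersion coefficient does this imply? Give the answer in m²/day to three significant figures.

2.14 m²/day

At the plume center C_max = M/(n_e·A·√(4πDt)), so D = M²/(4πt·(n_e·A·C_max)²).
n_e·A·C_max = 0.35 × 36 × 0.0012 = 0.01512 kg/m.
D = 2.6²/(4π × 1100 × 0.01512²) = 2.14 m²/day.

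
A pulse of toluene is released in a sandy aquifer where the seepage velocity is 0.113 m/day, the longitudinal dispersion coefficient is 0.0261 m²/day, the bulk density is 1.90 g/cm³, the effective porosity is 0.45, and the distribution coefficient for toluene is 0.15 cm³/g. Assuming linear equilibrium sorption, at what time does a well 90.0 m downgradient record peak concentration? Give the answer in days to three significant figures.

1300 days

Retardation factor R = 1 + ρ_b·K_d/n = 1 + 1.90 × 0.15/0.45 = 1.633.
Sorption retards both mechanisms: v_R = v/R = 0.06920 m/day, D_R = D/R = 0.01598 m²/day.
Peak time from v_R²t² + 2D_R t − x² = 0: t = (√(D_R² + v_R²x²) − D_R)/v_R².
√(D_R² + v_R²x²) = √(0.01598² + 0.06920² × 90.0²) = 6.228; v_R² = 0.004789.
t = (6.228 − 0.01598)/0.004789 = 1300 days.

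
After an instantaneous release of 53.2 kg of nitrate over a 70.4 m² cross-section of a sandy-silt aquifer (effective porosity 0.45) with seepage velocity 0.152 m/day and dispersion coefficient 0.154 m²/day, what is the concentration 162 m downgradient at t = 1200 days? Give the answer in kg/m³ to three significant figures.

0.0198 kg/m³

For an instantaneous plane source, C(x,t) = M/(n_e·A·√(4πDt)) · exp(−(x−vt)²/(4Dt)), with n_e·A the pore (flow) area.
Plume center vt = 0.152 × 1200 = 182.4 m, so the well at 162 m is 20.4 m upgradient of the peak.
√(4πDt) = 48.19 m, giving peak height M/(n_e·A·√(4πDt)) = 53.2/(0.45 × 70.4 × 48.19) = 0.03485 kg/m³.
(x−vt)²/(4Dt) = (-20.4)²/(4 × 0.154 × 1200) = 0.5630; exp(−0.5630) = 0.5695.
C = 0.03485 × 0.5695 = 0.0198 kg/m³.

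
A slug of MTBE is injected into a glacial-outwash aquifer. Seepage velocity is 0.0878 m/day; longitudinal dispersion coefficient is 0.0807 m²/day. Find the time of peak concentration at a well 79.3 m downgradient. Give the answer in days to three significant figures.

893 days

For the 1D instantaneous-source solution, setting ∂C/∂t = 0 at fixed x gives v²t² + 2Dt − x² = 0, so t = (√(D² + v²x²) − D)/v².
√(D² + v²x²) = √(0.0807² + 0.0878² × 79.3²) = 6.963; v² = 0.00770884.
t = (6.963 − 0.0807)/0.00770884 = 893 days (vs. the pure-advection estimate x/v = 903 d).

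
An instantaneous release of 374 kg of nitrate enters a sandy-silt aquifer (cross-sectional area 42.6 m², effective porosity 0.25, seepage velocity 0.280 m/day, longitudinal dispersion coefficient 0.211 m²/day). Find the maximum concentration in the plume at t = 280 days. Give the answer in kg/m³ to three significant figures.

1.29 kg/m³

The peak of an instantaneous 1D plume sits at x = vt; there the Gaussian factor is 1 and C_max = M/(n_e·A·√(4πDt)), where n_e·A is the pore area the mass is dissolved in.
√(4πDt) = √(4π × 0.211 × 280) = 27.25 m, so C_max = 374/(0.25 × 42.6 × 27.25) = 1.29 kg/m³.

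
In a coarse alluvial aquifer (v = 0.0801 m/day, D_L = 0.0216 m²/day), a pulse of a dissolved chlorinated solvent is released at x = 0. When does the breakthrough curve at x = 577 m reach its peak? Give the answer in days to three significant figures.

For the 1D instantaneous-source solution, setting ∂C/∂t = 0 at fixed x gives v²t² + 2Dt − x² = 0, so t = (√(D² + v²x²) − D)/v².
√(D² + v²x²) = √(0.0216² + 0.0801² × 577²) = 46.22; v² = 0.00641601.
t = (46.22 − 0.0216)/0.00641601 = 7200 days (vs. the pure-advection estimate x/v = 7200 d).

7200 days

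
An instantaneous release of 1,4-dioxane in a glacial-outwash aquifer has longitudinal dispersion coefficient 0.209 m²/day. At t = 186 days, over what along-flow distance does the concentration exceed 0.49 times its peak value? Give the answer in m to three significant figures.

The plume is Gaussian with σ = √(2Dt) = √(2 × 0.209 × 186) = 8.817 m.
C/C_peak = exp(−Δx²/(2σ²)) = 0.49 ⇒ Δx = σ·√(−2 ln 0.49) = 8.817 × 1.194 = 10.53 m.
Width = 2Δx = 21.1 m.

21.1 m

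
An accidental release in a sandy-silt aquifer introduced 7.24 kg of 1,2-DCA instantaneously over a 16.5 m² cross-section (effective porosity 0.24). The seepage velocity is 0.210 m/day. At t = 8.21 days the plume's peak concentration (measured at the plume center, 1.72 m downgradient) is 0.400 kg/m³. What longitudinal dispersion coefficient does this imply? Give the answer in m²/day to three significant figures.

0.202 m²/day

At the plume center C_max = M/(n_e·A·√(4πDt)), so D = M²/(4πt·(n_e·A·C_max)²).
n_e·A·C_max = 0.24 × 16.5 × 0.400 = 1.584 kg/m.
D = 7.24²/(4π × 8.21 × 1.584²) = 0.202 m²/day.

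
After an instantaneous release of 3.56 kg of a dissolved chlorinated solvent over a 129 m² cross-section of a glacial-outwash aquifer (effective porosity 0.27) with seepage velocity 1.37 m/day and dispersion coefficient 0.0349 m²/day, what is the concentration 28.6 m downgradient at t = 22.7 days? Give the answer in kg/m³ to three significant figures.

For an instantaneous plane source, C(x,t) = M/(n_e·A·√(4πDt)) · exp(−(x−vt)²/(4Dt)), with n_e·A the pore (flow) area.
Plume center vt = 1.37 × 22.7 = 31.099 m, so the well at 28.6 m is 2.499 m upgradient of the peak.
√(4πDt) = 3.155 m, giving peak height M/(n_e·A·√(4πDt)) = 3.56/(0.27 × 129 × 3.155) = 0.03240 kg/m³.
(x−vt)²/(4Dt) = (-2.499)²/(4 × 0.0349 × 22.7) = 1.971; exp(−1.971) = 0.1393.
C = 0.03240 × 0.1393 = 0.00451 kg/m³.

0.00451 kg/m³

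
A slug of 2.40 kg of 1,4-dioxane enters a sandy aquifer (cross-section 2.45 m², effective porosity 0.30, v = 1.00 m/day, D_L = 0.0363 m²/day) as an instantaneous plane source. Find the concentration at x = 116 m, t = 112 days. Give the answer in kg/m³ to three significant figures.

0.171 kg/m³

For an instantaneous plane source, C(x,t) = M/(n_e·A·√(4πDt)) · exp(−(x−vt)²/(4Dt)), with n_e·A the pore (flow) area.
Plume center vt = 1.00 × 112 = 112 m, so the well at 116 m is 4 m downgradient of the peak.
√(4πDt) = 7.148 m, giving peak height M/(n_e·A·√(4πDt)) = 2.40/(0.30 × 2.45 × 7.148) = 0.4568 kg/m³.
(x−vt)²/(4Dt) = (4)²/(4 × 0.0363 × 112) = 0.9839; exp(−0.9839) = 0.3739.
C = 0.4568 × 0.3739 = 0.171 kg/m³.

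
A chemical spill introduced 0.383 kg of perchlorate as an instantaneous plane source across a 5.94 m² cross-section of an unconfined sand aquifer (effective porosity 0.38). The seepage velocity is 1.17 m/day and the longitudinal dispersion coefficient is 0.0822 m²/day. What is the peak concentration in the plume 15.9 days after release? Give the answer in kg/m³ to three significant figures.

0.0419 kg/m³

The peak of an instantaneous 1D plume sits at x = vt; there the Gaussian factor is 1 and C_max = M/(n_e·A·√(4πDt)), where n_e·A is the pore area the mass is dissolved in.
√(4πDt) = √(4π × 0.0822 × 15.9) = 4.053 m, so C_max = 0.383/(0.38 × 5.94 × 4.053) = 0.0419 kg/m³.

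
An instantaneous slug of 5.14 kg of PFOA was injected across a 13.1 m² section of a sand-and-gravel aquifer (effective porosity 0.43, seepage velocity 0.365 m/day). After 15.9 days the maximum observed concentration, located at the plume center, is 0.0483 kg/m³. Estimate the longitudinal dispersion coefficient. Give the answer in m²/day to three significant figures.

1.79 m²/day

At the plume center C_max = M/(n_e·A·√(4πDt)), so D = M²/(4πt·(n_e·A·C_max)²).
n_e·A·C_max = 0.43 × 13.1 × 0.0483 = 0.2721 kg/m.
D = 5.14²/(4π × 15.9 × 0.2721²) = 1.79 m²/day.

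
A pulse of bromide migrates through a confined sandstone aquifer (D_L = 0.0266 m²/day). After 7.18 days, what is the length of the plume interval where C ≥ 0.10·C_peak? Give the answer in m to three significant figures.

2.65 m

The plume is Gaussian with σ = √(2Dt) = √(2 × 0.0266 × 7.18) = 0.6180 m.
C/C_peak = exp(−Δx²/(2σ²)) = 0.10 ⇒ Δx = σ·√(−2 ln 0.10) = 0.6180 × 2.146 = 1.326 m.
Width = 2Δx = 2.65 m.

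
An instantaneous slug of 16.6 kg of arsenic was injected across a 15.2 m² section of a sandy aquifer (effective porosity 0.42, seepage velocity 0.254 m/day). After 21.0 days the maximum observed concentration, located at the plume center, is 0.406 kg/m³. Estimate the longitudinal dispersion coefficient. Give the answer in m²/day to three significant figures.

At the plume center C_max = M/(n_e·A·√(4πDt)), so D = M²/(4πt·(n_e·A·C_max)²).
n_e·A·C_max = 0.42 × 15.2 × 0.406 = 2.592 kg/m.
D = 16.6²/(4π × 21.0 × 2.592²) = 0.155 m²/day.

0.155 m²/day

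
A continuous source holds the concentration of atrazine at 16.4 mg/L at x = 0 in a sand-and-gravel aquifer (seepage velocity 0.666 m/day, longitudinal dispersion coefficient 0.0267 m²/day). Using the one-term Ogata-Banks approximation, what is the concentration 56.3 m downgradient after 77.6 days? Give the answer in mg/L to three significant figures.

0.191 mg/L

For a continuous step input, C/C₀ ≈ ½·erfc((x−vt)/(2√(Dt))).
vt = 0.666 × 77.6 = 51.6816 m and 2√(Dt) = 2√(0.0267 × 77.6) = 2.879 m.
Argument (x−vt)/(2√(Dt)) = (56.3 − 51.6816)/2.879 = 1.604; ½·erfc(1.604) = 0.01165.
C = 16.4 × 0.01165 = 0.191 mg/L.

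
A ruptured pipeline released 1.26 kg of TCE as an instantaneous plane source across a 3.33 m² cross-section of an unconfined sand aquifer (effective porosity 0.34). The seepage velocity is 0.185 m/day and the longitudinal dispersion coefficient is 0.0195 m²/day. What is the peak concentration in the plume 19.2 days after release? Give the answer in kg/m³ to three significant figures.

The peak of an instantaneous 1D plume sits at x = vt; there the Gaussian factor is 1 and C_max = M/(n_e·A·√(4πDt)), where n_e·A is the pore area the mass is dissolved in.
√(4πDt) = √(4π × 0.0195 × 19.2) = 2.169 m, so C_max = 1.26/(0.34 × 3.33 × 2.169) = 0.513 kg/m³.

0.513 kg/m³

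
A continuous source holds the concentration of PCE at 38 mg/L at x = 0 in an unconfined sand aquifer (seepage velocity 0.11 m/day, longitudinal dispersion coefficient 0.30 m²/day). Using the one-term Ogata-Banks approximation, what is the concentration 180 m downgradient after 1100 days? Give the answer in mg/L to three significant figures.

0.411 mg/L

For a continuous step input, C/C₀ ≈ ½·erfc((x−vt)/(2√(Dt))).
vt = 0.11 × 1100 = 121 m and 2√(Dt) = 2√(0.30 × 1100) = 36.33 m.
Argument (x−vt)/(2√(Dt)) = (180 − 121)/36.33 = 1.624; ½·erfc(1.624) = 0.01082.
C = 38 × 0.01082 = 0.411 mg/L.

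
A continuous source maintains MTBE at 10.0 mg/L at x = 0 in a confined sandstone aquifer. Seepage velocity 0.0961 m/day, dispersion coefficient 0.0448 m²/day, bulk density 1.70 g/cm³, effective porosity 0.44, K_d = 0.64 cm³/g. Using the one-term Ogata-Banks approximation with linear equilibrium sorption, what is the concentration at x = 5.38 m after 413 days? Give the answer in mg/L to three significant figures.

Retardation factor R = 1 + ρ_b·K_d/n = 1 + 1.70 × 0.64/0.44 = 3.473.
Sorption retards both mechanisms: v_R = v/R = 0.02767 m/day, D_R = D/R = 0.01290 m²/day.
v_R·t = 0.02767 × 413 = 11.42771 m; 2√(D_R t) = 4.616 m; argument = (5.38 − 11.42771)/4.616 = -1.310.
C = C₀ × ½·erfc(-1.310) = 10.0 × 0.9680 = 9.68 mg/L.

9.68 mg/L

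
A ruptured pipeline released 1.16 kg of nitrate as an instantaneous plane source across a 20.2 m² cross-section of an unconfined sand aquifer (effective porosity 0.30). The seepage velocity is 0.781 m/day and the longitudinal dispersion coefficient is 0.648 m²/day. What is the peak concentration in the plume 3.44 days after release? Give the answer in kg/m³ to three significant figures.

0.0362 kg/m³

The peak of an instantaneous 1D plume sits at x = vt; there the Gaussian factor is 1 and C_max = M/(n_e·A·√(4πDt)), where n_e·A is the pore area the mass is dissolved in.
√(4πDt) = √(4π × 0.648 × 3.44) = 5.293 m, so C_max = 1.16/(0.30 × 20.2 × 5.293) = 0.0362 kg/m³.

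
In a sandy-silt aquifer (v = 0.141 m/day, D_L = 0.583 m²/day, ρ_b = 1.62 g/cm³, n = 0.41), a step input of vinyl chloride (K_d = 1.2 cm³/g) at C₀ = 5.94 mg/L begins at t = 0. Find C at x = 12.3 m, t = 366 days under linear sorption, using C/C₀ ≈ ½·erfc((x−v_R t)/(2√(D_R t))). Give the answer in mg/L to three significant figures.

2.08 mg/L

Retardation factor R = 1 + ρ_b·K_d/n = 1 + 1.62 × 1.2/0.41 = 5.741.
Sorption retards both mechanisms: v_R = v/R = 0.02456 m/day, D_R = D/R = 0.1016 m²/day.
v_R·t = 0.02456 × 366 = 8.98896 m; 2√(D_R t) = 12.20 m; argument = (12.3 − 8.98896)/12.20 = 0.2714.
C = C₀ × ½·erfc(0.2714) = 5.94 × 0.3506 = 2.08 mg/L.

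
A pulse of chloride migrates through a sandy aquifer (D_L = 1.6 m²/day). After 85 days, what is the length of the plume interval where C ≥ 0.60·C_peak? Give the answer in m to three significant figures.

The plume is Gaussian with σ = √(2Dt) = √(2 × 1.6 × 85) = 16.49 m.
C/C_peak = exp(−Δx²/(2σ²)) = 0.60 ⇒ Δx = σ·√(−2 ln 0.60) = 16.49 × 1.011 = 16.67 m.
Width = 2Δx = 33.3 m.

33.3 m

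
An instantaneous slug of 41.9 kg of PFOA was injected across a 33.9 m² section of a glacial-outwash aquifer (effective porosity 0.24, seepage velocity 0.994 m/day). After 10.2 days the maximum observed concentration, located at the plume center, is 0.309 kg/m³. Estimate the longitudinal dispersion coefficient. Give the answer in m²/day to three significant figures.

At the plume center C_max = M/(n_e·A·√(4πDt)), so D = M²/(4πt·(n_e·A·C_max)²).
n_e·A·C_max = 0.24 × 33.9 × 0.309 = 2.514 kg/m.
D = 41.9²/(4π × 10.2 × 2.514²) = 2.17 m²/day.

2.17 m²/day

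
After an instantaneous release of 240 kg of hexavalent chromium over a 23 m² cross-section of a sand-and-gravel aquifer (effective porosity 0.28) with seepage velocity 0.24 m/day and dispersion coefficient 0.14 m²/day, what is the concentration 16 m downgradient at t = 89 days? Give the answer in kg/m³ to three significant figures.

1.67 kg/m³

For an instantaneous plane source, C(x,t) = M/(n_e·A·√(4πDt)) · exp(−(x−vt)²/(4Dt)), with n_e·A the pore (flow) area.
Plume center vt = 0.24 × 89 = 21.36 m, so the well at 16 m is 5.36 m upgradient of the peak.
√(4πDt) = 12.51 m, giving peak height M/(n_e·A·√(4πDt)) = 240/(0.28 × 23 × 12.51) = 2.979 kg/m³.
(x−vt)²/(4Dt) = (-5.36)²/(4 × 0.14 × 89) = 0.5764; exp(−0.5764) = 0.5619.
C = 2.979 × 0.5619 = 1.67 kg/m³.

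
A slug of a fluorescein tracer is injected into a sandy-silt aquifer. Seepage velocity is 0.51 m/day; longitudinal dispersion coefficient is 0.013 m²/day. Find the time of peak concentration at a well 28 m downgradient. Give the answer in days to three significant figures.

54.9 days

For the 1D instantaneous-source solution, setting ∂C/∂t = 0 at fixed x gives v²t² + 2Dt − x² = 0, so t = (√(D² + v²x²) − D)/v².
√(D² + v²x²) = √(0.013² + 0.51² × 28²) = 14.28; v² = 0.2601.
t = (14.28 − 0.013)/0.2601 = 54.9 days (vs. the pure-advection estimate x/v = 54.9 d).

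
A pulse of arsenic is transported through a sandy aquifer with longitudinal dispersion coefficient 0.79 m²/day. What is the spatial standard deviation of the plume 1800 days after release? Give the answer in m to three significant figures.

53.3 m

Dispersive spreading gives a Gaussian with σ² = 2Dt; advection only shifts the center.
σ = √(2 × 0.79 × 1800) = 53.3 m.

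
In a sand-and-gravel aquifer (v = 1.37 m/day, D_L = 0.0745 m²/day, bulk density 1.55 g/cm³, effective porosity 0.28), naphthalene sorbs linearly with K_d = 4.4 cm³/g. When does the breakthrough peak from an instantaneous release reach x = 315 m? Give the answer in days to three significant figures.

Retardation factor R = 1 + ρ_b·K_d/n = 1 + 1.55 × 4.4/0.28 = 25.36.
Sorption retards both mechanisms: v_R = v/R = 0.05402 m/day, D_R = D/R = 0.002938 m²/day.
Peak time from v_R²t² + 2D_R t − x² = 0: t = (√(D_R² + v_R²x²) − D_R)/v_R².
√(D_R² + v_R²x²) = √(0.002938² + 0.05402² × 315²) = 17.02; v_R² = 0.002918.
t = (17.02 − 0.002938)/0.002918 = 5830 days.

5830 days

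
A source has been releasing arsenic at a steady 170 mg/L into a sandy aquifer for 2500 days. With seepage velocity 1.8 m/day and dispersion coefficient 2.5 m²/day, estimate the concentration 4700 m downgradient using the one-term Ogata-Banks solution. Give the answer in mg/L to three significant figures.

6.26 mg/L

For a continuous step input, C/C₀ ≈ ½·erfc((x−vt)/(2√(Dt))).
vt = 1.8 × 2500 = 4500 m and 2√(Dt) = 2√(2.5 × 2500) = 158.1 m.
Argument (x−vt)/(2√(Dt)) = (4700 − 4500)/158.1 = 1.265; ½·erfc(1.265) = 0.03681.
C = 170 × 0.03681 = 6.26 mg/L.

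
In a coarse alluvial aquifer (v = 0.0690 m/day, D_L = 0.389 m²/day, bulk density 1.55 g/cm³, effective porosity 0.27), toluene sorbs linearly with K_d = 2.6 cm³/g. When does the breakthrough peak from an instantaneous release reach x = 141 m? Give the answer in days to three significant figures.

31300 days

Retardation factor R = 1 + ρ_b·K_d/n = 1 + 1.55 × 2.6/0.27 = 15.93.
Sorption retards both mechanisms: v_R = v/R = 0.004331 m/day, D_R = D/R = 0.02442 m²/day.
Peak time from v_R²t² + 2D_R t − x² = 0: t = (√(D_R² + v_R²x²) − D_R)/v_R².
√(D_R² + v_R²x²) = √(0.02442² + 0.004331² × 141²) = 0.6112; v_R² = 1.876e-05.
t = (0.6112 − 0.02442)/1.876e-05 = 31300 days.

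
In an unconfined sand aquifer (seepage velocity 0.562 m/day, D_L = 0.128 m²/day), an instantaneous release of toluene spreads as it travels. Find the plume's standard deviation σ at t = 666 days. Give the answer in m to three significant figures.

13.1 m

Dispersive spreading gives a Gaussian with σ² = 2Dt; advection only shifts the center.
σ = √(2 × 0.128 × 666) = 13.1 m.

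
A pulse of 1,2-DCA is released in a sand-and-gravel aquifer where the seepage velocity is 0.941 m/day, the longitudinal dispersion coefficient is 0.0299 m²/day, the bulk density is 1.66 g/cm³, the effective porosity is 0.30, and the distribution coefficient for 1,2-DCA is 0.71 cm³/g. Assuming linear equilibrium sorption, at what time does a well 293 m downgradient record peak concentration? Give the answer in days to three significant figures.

Retardation factor R = 1 + ρ_b·K_d/n = 1 + 1.66 × 0.71/0.30 = 4.929.
Sorption retards both mechanisms: v_R = v/R = 0.1909 m/day, D_R = D/R = 0.006066 m²/day.
Peak time from v_R²t² + 2D_R t − x² = 0: t = (√(D_R² + v_R²x²) − D_R)/v_R².
√(D_R² + v_R²x²) = √(0.006066² + 0.1909² × 293²) = 55.93; v_R² = 0.03644.
t = (55.93 − 0.006066)/0.03644 = 1530 days.

1530 days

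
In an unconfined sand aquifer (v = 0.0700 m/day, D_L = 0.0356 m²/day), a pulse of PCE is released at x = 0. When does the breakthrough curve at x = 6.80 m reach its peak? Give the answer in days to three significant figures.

90.1 days

For the 1D instantaneous-source solution, setting ∂C/∂t = 0 at fixed x gives v²t² + 2Dt − x² = 0, so t = (√(D² + v²x²) − D)/v².
√(D² + v²x²) = √(0.0356² + 0.0700² × 6.80²) = 0.4773; v² = 0.0049.
t = (0.4773 − 0.0356)/0.0049 = 90.1 days (vs. the pure-advection estimate x/v = 97.1 d).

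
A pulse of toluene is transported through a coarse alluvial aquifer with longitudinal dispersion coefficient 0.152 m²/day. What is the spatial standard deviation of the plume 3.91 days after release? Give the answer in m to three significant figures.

Dispersive spreading gives a Gaussian with σ² = 2Dt; advection only shifts the center.
σ = √(2 × 0.152 × 3.91) = 1.09 m.

1.09 m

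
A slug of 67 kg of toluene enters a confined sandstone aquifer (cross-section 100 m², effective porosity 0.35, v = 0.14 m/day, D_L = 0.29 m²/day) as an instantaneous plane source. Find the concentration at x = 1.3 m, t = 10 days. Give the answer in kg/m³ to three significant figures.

0.317 kg/m³

For an instantaneous plane source, C(x,t) = M/(n_e·A·√(4πDt)) · exp(−(x−vt)²/(4Dt)), with n_e·A the pore (flow) area.
Plume center vt = 0.14 × 10 = 1.4 m, so the well at 1.3 m is 0.1 m upgradient of the peak.
√(4πDt) = 6.037 m, giving peak height M/(n_e·A·√(4πDt)) = 67/(0.35 × 100 × 6.037) = 0.3171 kg/m³.
(x−vt)²/(4Dt) = (-0.1)²/(4 × 0.29 × 10) = 0.0008621; exp(−0.0008621) = 0.9991.
C = 0.3171 × 0.9991 = 0.317 kg/m³.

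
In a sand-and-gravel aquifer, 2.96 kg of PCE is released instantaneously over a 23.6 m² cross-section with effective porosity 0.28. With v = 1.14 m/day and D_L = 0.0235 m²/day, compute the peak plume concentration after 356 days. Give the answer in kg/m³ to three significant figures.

0.0437 kg/m³

The peak of an instantaneous 1D plume sits at x = vt; there the Gaussian factor is 1 and C_max = M/(n_e·A·√(4πDt)), where n_e·A is the pore area the mass is dissolved in.
√(4πDt) = √(4π × 0.0235 × 356) = 10.25 m, so C_max = 2.96/(0.28 × 23.6 × 10.25) = 0.0437 kg/m³.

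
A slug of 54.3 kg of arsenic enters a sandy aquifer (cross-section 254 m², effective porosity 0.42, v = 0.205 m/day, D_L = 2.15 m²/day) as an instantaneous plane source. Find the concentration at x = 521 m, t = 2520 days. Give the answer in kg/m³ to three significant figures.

0.00195 kg/m³

For an instantaneous plane source, C(x,t) = M/(n_e·A·√(4πDt)) · exp(−(x−vt)²/(4Dt)), with n_e·A the pore (flow) area.
Plume center vt = 0.205 × 2520 = 516.6 m, so the well at 521 m is 4.4 m downgradient of the peak.
√(4πDt) = 260.9 m, giving peak height M/(n_e·A·√(4πDt)) = 54.3/(0.42 × 254 × 260.9) = 0.001951 kg/m³.
(x−vt)²/(4Dt) = (4.4)²/(4 × 2.15 × 2520) = 0.0008933; exp(−0.0008933) = 0.9991.
C = 0.001951 × 0.9991 = 0.00195 kg/m³.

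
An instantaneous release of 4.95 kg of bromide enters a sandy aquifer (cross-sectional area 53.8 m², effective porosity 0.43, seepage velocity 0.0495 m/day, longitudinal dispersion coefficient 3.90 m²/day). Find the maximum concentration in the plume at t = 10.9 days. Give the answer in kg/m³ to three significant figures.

0.00926 kg/m³

The peak of an instantaneous 1D plume sits at x = vt; there the Gaussian factor is 1 and C_max = M/(n_e·A·√(4πDt)), where n_e·A is the pore area the mass is dissolved in.
√(4πDt) = √(4π × 3.90 × 10.9) = 23.11 m, so C_max = 4.95/(0.43 × 53.8 × 23.11) = 0.00926 kg/m³.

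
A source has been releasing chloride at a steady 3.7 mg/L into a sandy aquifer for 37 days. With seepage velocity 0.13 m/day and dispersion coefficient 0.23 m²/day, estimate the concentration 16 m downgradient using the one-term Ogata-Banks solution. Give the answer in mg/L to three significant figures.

0.0124 mg/L

For a continuous step input, C/C₀ ≈ ½·erfc((x−vt)/(2√(Dt))).
vt = 0.13 × 37 = 4.81 m and 2√(Dt) = 2√(0.23 × 37) = 5.834 m.
Argument (x−vt)/(2√(Dt)) = (16 − 4.81)/5.834 = 1.918; ½·erfc(1.918) = 0.003339.
C = 3.7 × 0.003339 = 0.0124 mg/L.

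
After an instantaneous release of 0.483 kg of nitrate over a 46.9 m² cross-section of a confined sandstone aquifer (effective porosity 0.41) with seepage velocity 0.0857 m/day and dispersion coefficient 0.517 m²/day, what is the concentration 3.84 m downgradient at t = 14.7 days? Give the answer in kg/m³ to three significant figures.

For an instantaneous plane source, C(x,t) = M/(n_e·A·√(4πDt)) · exp(−(x−vt)²/(4Dt)), with n_e·A the pore (flow) area.
Plume center vt = 0.0857 × 14.7 = 1.25979 m, so the well at 3.84 m is 2.58021 m downgradient of the peak.
√(4πDt) = 9.773 m, giving peak height M/(n_e·A·√(4πDt)) = 0.483/(0.41 × 46.9 × 9.773) = 0.002570 kg/m³.
(x−vt)²/(4Dt) = (2.58021)²/(4 × 0.517 × 14.7) = 0.2190; exp(−0.2190) = 0.8033.
C = 0.002570 × 0.8033 = 0.00206 kg/m³.

0.00206 kg/m³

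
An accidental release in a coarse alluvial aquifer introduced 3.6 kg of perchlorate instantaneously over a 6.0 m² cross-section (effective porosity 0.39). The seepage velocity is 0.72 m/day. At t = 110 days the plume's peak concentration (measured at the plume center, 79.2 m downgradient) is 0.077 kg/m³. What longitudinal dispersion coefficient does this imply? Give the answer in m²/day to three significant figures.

0.289 m²/day

At the plume center C_max = M/(n_e·A·√(4πDt)), so D = M²/(4πt·(n_e·A·C_max)²).
n_e·A·C_max = 0.39 × 6.0 × 0.077 = 0.1802 kg/m.
D = 3.6²/(4π × 110 × 0.1802²) = 0.289 m²/day.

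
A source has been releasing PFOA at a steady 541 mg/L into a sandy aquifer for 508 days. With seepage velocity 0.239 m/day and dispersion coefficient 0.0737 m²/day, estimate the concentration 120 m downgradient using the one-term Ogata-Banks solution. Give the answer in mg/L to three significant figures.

For a continuous step input, C/C₀ ≈ ½·erfc((x−vt)/(2√(Dt))).
vt = 0.239 × 508 = 121.412 m and 2√(Dt) = 2√(0.0737 × 508) = 12.24 m.
Argument (x−vt)/(2√(Dt)) = (120 − 121.412)/12.24 = -0.1154; ½·erfc(-0.1154) = 0.5648.
C = 541 × 0.5648 = 306 mg/L.

306 mg/L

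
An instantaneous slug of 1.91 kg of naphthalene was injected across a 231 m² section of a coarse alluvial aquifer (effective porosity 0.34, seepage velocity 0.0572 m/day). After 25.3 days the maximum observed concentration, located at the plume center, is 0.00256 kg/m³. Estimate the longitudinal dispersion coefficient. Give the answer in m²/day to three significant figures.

At the plume center C_max = M/(n_e·A·√(4πDt)), so D = M²/(4πt·(n_e·A·C_max)²).
n_e·A·C_max = 0.34 × 231 × 0.00256 = 0.2011 kg/m.
D = 1.91²/(4π × 25.3 × 0.2011²) = 0.284 m²/day.

0.284 m²/day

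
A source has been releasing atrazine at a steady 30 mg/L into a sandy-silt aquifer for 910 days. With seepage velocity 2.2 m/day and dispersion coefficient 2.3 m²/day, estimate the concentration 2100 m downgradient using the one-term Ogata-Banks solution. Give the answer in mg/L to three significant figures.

1.95 mg/L

For a continuous step input, C/C₀ ≈ ½·erfc((x−vt)/(2√(Dt))).
vt = 2.2 × 910 = 2002 m and 2√(Dt) = 2√(2.3 × 910) = 91.50 m.
Argument (x−vt)/(2√(Dt)) = (2100 − 2002)/91.50 = 1.071; ½·erfc(1.071) = 0.06493.
C = 30 × 0.06493 = 1.95 mg/L.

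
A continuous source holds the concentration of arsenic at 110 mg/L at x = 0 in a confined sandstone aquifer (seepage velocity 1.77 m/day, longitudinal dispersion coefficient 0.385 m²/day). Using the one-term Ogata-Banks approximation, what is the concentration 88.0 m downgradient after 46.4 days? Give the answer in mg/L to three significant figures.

For a continuous step input, C/C₀ ≈ ½·erfc((x−vt)/(2√(Dt))).
vt = 1.77 × 46.4 = 82.128 m and 2√(Dt) = 2√(0.385 × 46.4) = 8.453 m.
Argument (x−vt)/(2√(Dt)) = (88.0 − 82.128)/8.453 = 0.6947; ½·erfc(0.6947) = 0.1629.
C = 110 × 0.1629 = 17.9 mg/L.

17.9 mg/L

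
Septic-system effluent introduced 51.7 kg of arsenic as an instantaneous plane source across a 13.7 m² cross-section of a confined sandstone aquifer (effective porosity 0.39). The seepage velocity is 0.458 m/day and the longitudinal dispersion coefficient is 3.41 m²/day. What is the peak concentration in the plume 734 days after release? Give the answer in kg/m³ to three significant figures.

0.0546 kg/m³

The peak of an instantaneous 1D plume sits at x = vt; there the Gaussian factor is 1 and C_max = M/(n_e·A·√(4πDt)), where n_e·A is the pore area the mass is dissolved in.
√(4πDt) = √(4π × 3.41 × 734) = 177.3 m, so C_max = 51.7/(0.39 × 13.7 × 177.3) = 0.0546 kg/m³.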